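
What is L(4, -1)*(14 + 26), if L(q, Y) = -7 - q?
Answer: -440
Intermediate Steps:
L(4, -1)*(14 + 26) = (-7 - 1*4)*(14 + 26) = (-7 - 4)*40 = -11*40 = -440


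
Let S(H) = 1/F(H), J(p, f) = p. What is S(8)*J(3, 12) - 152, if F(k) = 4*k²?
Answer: -38909/256 ≈ -151.99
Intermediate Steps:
S(H) = 1/(4*H²)
S(8)*J(3, 12) - 152 = ((¼)/8²)*3 - 152 = ((¼)*(1/64))*3 - 152 = (1/256)*3 - 152 = 3/256 - 152 = -38909/256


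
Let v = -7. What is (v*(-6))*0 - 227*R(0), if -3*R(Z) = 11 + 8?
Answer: 4313/3 ≈ 1437.7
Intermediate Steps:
R(Z) = -19/3 (R(Z) = -(11 + 8)/3 = -1/3*19 = -19/3)
(v*(-6))*0 - 227*R(0) = -7*(-6)*0 - 227*(-19/3) = 42*0 + 4313/3 = 0 + 4313/3 = 4313/3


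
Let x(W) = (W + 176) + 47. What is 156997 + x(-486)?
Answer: 156734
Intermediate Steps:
x(W) = 223 + W (x(W) = (176 + W) + 47 = 223 + W)
156997 + x(-486) = 156997 + (223 - 486) = 156997 - 263 = 156734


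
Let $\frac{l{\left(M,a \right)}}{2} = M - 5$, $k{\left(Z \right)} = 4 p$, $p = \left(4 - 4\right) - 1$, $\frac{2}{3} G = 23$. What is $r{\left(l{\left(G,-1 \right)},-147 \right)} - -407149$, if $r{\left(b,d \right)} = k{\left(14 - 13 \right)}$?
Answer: $407145$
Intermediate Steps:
$G = \frac{69}{2}$ ($G = \frac{3}{2} \cdot 23 = \frac{69}{2} \approx 34.5$)
$p = -1$ ($p = 0 - 1 = -1$)
$k{\left(Z \right)} = -4$ ($k{\left(Z \right)} = 4 \left(-1\right) = -4$)
$l{\left(M,a \right)} = -10 + 2 M$ ($l{\left(M,a \right)} = 2 \left(M - 5\right) = 2 \left(-5 + M\right) = -10 + 2 M$)
$r{\left(b,d \right)} = -4$
$r{\left(l{\left(G,-1 \right)},-147 \right)} - -407149 = -4 - -407149 = -4 + 407149 = 407145$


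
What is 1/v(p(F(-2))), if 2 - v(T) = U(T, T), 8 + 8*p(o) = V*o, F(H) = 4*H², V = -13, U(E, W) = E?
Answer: 1/29 ≈ 0.034483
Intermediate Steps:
p(o) = -1 - 13*o/8 (p(o) = -1 + (-13*o)/8 = -1 - 13*o/8)
v(T) = 2 - T
1/v(p(F(-2))) = 1/(2 - (-1 - 13*(-2)²/2)) = 1/(2 - (-1 - 13*4/2)) = 1/(2 - (-1 - 13/8*16)) = 1/(2 - (-1 - 26)) = 1/(2 - 1*(-27)) = 1/(2 + 27) = 1/29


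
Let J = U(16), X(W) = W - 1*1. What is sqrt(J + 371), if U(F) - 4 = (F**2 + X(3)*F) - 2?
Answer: sqrt(661) ≈ 25.710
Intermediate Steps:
X(W) = -1 + W (X(W) = W - 1 = -1 + W)
U(F) = 2 + F**2 + 2*F (U(F) = 4 + ((F**2 + (-1 + 3)*F) - 2) = 4 + ((F**2 + 2*F) - 2) = 4 + (-2 + F**2 + 2*F) = 2 + F**2 + 2*F)
J = 290 (J = 2 + 16**2 + 2*16 = 2 + 256 + 32 = 290)
sqrt(J + 371) = sqrt(290 + 371) = sqrt(661)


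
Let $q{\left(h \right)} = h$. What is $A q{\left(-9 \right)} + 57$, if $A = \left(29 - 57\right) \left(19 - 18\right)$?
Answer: $309$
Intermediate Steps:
$A = -28$ ($A = \left(-28\right) 1 = -28$)
$A q{\left(-9 \right)} + 57 = \left(-28\right) \left(-9\right) + 57 = 252 + 57 = 309$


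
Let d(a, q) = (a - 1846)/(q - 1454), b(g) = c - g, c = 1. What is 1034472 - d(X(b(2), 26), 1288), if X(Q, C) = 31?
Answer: 171720537/166 ≈ 1.0345e+6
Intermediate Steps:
b(g) = 1 - g
d(a, q) = (-1846 + a)/(-1454 + q)
1034472 - d(X(b(2), 26), 1288) = 1034472 - (-1846 + 31)/(-1454 + 1288) = 1034472 - (-1815)/(-166) = 1034472 - (-1)*(-1815)/166 = 1034472 - 1*1815/166 = 1034472 - 1815/166 = 171720537/166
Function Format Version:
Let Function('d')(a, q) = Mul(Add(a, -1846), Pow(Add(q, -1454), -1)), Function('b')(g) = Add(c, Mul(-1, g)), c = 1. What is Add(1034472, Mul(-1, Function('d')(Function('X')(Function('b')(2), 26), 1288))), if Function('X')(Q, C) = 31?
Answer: Rational(171720537, 166) ≈ 1.0345e+6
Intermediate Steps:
Function('b')(g) = Add(1, Mul(-1, g))
Function('d')(a, q) = Mul(Pow(Add(-1454, q), -1), Add(-1846, a)) (Function('d')(a, q) = Mul(Add(-1846, a), Pow(Add(-1454, q), -1)) = Mul(Pow(Add(-1454, q), -1), Add(-1846, a)))
Add(1034472, Mul(-1, Function('d')(Function('X')(Function('b')(2), 26), 1288))) = Add(1034472, Mul(-1, Mul(Pow(Add(-1454, 1288), -1), Add(-1846, 31)))) = Add(1034472, Mul(-1, Mul(Pow(-166, -1), -1815))) = Add(1034472, Mul(-1, Mul(Rational(-1, 166), -1815))) = Add(1034472, Mul(-1, Rational(1815, 166))) = Add(1034472, Rational(-1815, 166)) = Rational(171720537, 166)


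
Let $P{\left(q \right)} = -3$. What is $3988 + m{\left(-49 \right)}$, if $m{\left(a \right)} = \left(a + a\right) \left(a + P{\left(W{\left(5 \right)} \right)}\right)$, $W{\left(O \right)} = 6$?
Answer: $9084$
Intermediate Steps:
$m{\left(a \right)} = 2 a \left(-3 + a\right)$ ($m{\left(a \right)} = \left(a + a\right) \left(a - 3\right) = 2 a \left(-3 + a\right)$)
$3988 + m{\left(-49 \right)} = 3988 + 2 \left(-49\right) \left(-3 - 49\right) = 3988 + 2 \left(-49\right) \left(-52\right) = 3988 + 5096 = 9084$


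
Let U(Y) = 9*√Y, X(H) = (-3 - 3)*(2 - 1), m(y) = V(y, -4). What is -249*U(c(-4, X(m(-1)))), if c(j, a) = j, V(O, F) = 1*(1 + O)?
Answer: -4482*I ≈ -4482.0*I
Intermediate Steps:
V(O, F) = 1 + O
m(y) = 1 + y
X(H) = -6 (X(H) = -6*1 = -6)
-249*U(c(-4, X(m(-1)))) = -2241*√(-4) = -2241*2*I = -4482*I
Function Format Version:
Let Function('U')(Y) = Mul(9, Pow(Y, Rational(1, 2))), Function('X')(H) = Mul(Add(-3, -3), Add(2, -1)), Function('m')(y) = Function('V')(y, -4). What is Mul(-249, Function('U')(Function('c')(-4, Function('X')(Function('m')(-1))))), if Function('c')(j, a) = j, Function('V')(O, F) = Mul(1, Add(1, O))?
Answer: Mul(-4482, I) ≈ Mul(-4482.0, I)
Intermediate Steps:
Function('V')(O, F) = Add(1, O)
Function('m')(y) = Add(1, y)
Function('X')(H) = -6 (Function('X')(H) = Mul(-6, 1) = -6)
Mul(-249, Function('U')(Function('c')(-4, Function('X')(Function('m')(-1))))) = Mul(-249, Mul(9, Pow(-4, Rational(1, 2)))) = Mul(-249, Mul(9, Mul(2, I))) = Mul(-249, Mul(18, I)) = Mul(-4482, I)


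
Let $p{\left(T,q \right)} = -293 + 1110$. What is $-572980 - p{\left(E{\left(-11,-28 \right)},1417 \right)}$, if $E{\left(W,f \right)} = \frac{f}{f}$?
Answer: $-573797$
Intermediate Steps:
$E{\left(W,f \right)} = 1$
$p{\left(T,q \right)} = 817$
$-572980 - p{\left(E{\left(-11,-28 \right)},1417 \right)} = -572980 - 817 = -573797$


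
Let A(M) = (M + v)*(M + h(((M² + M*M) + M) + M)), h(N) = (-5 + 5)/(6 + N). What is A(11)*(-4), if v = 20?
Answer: -1364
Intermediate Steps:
h(N) = 0 (h(N) = 0/(6 + N) = 0)
A(M) = M*(20 + M) (A(M) = (M + 20)*(M + 0) = (20 + M)*M = M*(20 + M))
A(11)*(-4) = (11*(20 + 11))*(-4) = (11*31)*(-4) = 341*(-4) = -1364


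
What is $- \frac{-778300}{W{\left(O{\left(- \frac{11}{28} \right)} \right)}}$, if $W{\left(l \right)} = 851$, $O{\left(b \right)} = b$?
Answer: $\frac{778300}{851} \approx 914.57$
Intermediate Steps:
$- \frac{-778300}{W{\left(O{\left(- \frac{11}{28} \right)} \right)}} = - \frac{-778300}{851} = \left(-1\right) \left(- \frac{778300}{851}\right) = \frac{778300}{851}$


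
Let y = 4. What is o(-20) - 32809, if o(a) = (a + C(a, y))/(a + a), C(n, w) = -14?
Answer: -656163/20 ≈ -32808.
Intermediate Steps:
o(a) = (-14 + a)/(2*a) (o(a) = (a - 14)/(a + a) = (-14 + a)/((2*a)) = (-14 + a)*(1/(2*a)) = (-14 + a)/(2*a))
o(-20) - 32809 = (1/2)*(-14 - 20)/(-20) - 32809 = (1/2)*(-1/20)*(-34) - 32809 = 17/20 - 32809 = -656163/20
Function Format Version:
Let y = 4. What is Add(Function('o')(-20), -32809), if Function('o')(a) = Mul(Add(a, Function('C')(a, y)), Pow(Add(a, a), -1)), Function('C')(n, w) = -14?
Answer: Rational(-656163, 20) ≈ -32808.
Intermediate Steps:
Function('o')(a) = Mul(Rational(1, 2), Pow(a, -1), Add(-14, a)) (Function('o')(a) = Mul(Add(a, -14), Pow(Add(a, a), -1)) = Mul(Add(-14, a), Pow(Mul(2, a), -1)) = Mul(Add(-14, a), Mul(Rational(1, 2), Pow(a, -1))) = Mul(Rational(1, 2), Pow(a, -1), Add(-14, a)))
Add(Function('o')(-20), -32809) = Add(Mul(Rational(1, 2), Pow(-20, -1), Add(-14, -20)), -32809) = Add(Mul(Rational(1, 2), Rational(-1, 20), -34), -32809) = Add(Rational(17, 20), -32809) = Rational(-656163, 20)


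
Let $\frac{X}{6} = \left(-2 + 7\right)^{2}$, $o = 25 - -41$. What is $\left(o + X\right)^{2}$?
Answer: $46656$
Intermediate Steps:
$o = 66$ ($o = 25 + 41 = 66$)
$X = 150$ ($X = 6 \left(-2 + 7\right)^{2} = 6 \cdot 5^{2} = 6 \cdot 25 = 150$)
$\left(o + X\right)^{2} = \left(66 + 150\right)^{2} = 216^{2} = 46656$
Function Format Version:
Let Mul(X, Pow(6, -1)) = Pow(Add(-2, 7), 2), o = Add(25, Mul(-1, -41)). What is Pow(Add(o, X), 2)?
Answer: 46656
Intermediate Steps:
o = 66 (o = Add(25, 41) = 66)
X = 150 (X = Mul(6, Pow(Add(-2, 7), 2)) = Mul(6, Pow(5, 2)) = Mul(6, 25) = 150)
Pow(Add(o, X), 2) = Pow(Add(66, 150), 2) = Pow(216, 2) = 46656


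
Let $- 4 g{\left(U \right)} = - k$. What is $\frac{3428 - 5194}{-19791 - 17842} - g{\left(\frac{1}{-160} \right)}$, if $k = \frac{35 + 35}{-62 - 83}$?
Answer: $\frac{365859}{2182714} \approx 0.16762$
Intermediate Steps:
$k = - \frac{14}{29}$ ($k = \frac{70}{-145} = 70 \left(- \frac{1}{145}\right) = - \frac{14}{29} \approx -0.48276$)
$g{\left(U \right)} = - \frac{7}{58}$ ($g{\left(U \right)} = - \frac{\left(-1\right) \left(- \frac{14}{29}\right)}{4} = \left(- \frac{1}{4}\right) \frac{14}{29} = - \frac{7}{58}$)
$\frac{3428 - 5194}{-19791 - 17842} - g{\left(\frac{1}{-160} \right)} = \frac{3428 - 5194}{-19791 - 17842} - - \frac{7}{58} = - \frac{1766}{-37633} + \frac{7}{58} = \left(-1766\right) \left(- \frac{1}{37633}\right) + \frac{7}{58} = \frac{1766}{37633} + \frac{7}{58} = \frac{365859}{2182714}$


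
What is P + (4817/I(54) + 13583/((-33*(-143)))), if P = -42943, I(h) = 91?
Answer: -1416692467/33033 ≈ -42887.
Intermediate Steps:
P + (4817/I(54) + 13583/((-33*(-143)))) = -42943 + (4817/91 + 13583/((-33*(-143)))) = -42943 + (4817*(1/91) + 13583/4719) = -42943 + (4817/91 + 13583*(1/4719)) = -42943 + (4817/91 + 13583/4719) = -42943 + 1843652/33033 = -1416692467/33033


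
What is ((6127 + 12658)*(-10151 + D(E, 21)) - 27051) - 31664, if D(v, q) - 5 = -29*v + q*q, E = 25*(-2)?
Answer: -155128890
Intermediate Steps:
E = -50
D(v, q) = 5 + q² - 29*v (D(v, q) = 5 + (-29*v + q*q) = 5 + (-29*v + q²) = 5 + (q² - 29*v) = 5 + q² - 29*v)
((6127 + 12658)*(-10151 + D(E, 21)) - 27051) - 31664 = ((6127 + 12658)*(-10151 + (5 + 21² - 29*(-50))) - 27051) - 31664 = (18785*(-10151 + (5 + 441 + 1450)) - 27051) - 31664 = (18785*(-10151 + 1896) - 27051) - 31664 = (18785*(-8255) - 27051) - 31664 = (-155070175 - 27051) - 31664 = -155097226 - 31664 = -155128890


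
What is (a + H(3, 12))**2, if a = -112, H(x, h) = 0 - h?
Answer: 15376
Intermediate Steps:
H(x, h) = -h
(a + H(3, 12))**2 = (-112 - 1*12)**2 = (-112 - 12)**2 = (-124)**2 = 15376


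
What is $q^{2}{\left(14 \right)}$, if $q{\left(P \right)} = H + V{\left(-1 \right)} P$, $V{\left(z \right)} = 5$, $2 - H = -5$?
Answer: $5929$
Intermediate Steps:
$H = 7$ ($H = 2 - -5 = 2 + 5 = 7$)
$q{\left(P \right)} = 7 + 5 P$
$q^{2}{\left(14 \right)} = \left(7 + 5 \cdot 14\right)^{2} = \left(7 + 70\right)^{2} = 77^{2} = 5929$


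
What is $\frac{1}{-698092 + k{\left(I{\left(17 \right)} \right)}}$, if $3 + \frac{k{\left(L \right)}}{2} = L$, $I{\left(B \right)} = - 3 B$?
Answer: $- \frac{1}{698200} \approx -1.4323 \cdot 10^{-6}$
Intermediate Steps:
$k{\left(L \right)} = -6 + 2 L$
$\frac{1}{-698092 + k{\left(I{\left(17 \right)} \right)}} = \frac{1}{-698092 + \left(-6 + 2 \left(\left(-3\right) 17\right)\right)} = \frac{1}{-698092 + \left(-6 + 2 \left(-51\right)\right)} = \frac{1}{-698092 - 108} = \frac{1}{-698200} = - \frac{1}{698200}$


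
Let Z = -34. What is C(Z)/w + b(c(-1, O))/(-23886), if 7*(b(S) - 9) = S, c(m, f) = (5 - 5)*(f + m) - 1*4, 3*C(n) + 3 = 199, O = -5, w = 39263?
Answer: 1229621/937836018 ≈ 0.0013111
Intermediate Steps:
C(n) = 196/3 (C(n) = -1 + (1/3)*199 = -1 + 199/3 = 196/3)
c(m, f) = -4 (c(m, f) = 0*(f + m) - 4 = 0 - 4 = -4)
b(S) = 9 + S/7
C(Z)/w + b(c(-1, O))/(-23886) = (196/3)/39263 + (9 + (1/7)*(-4))/(-23886) = (196/3)*(1/39263) + (9 - 4/7)*(-1/23886) = 28/16827 + (59/7)*(-1/23886) = 28/16827 - 59/167202 = 1229621/937836018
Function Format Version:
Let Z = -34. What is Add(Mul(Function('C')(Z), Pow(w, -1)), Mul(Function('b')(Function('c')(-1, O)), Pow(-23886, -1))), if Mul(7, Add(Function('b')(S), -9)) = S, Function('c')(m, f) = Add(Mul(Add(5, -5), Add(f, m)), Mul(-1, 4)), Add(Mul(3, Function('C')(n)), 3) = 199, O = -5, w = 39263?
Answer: Rational(1229621, 937836018) ≈ 0.0013111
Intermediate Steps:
Function('C')(n) = Rational(196, 3) (Function('C')(n) = Add(-1, Mul(Rational(1, 3), 199)) = Add(-1, Rational(199, 3)) = Rational(196, 3))
Function('c')(m, f) = -4 (Function('c')(m, f) = Add(Mul(0, Add(f, m)), -4) = Add(0, -4) = -4)
Function('b')(S) = Add(9, Mul(Rational(1, 7), S))
Add(Mul(Function('C')(Z), Pow(w, -1)), Mul(Function('b')(Function('c')(-1, O)), Pow(-23886, -1))) = Add(Mul(Rational(196, 3), Pow(39263, -1)), Mul(Add(9, Mul(Rational(1, 7), -4)), Pow(-23886, -1))) = Add(Mul(Rational(196, 3), Rational(1, 39263)), Mul(Add(9, Rational(-4, 7)), Rational(-1, 23886))) = Add(Rational(28, 16827), Mul(Rational(59, 7), Rational(-1, 23886))) = Add(Rational(28, 16827), Rational(-59, 167202)) = Rational(1229621, 937836018)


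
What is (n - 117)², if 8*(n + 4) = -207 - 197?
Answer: 117649/4 ≈ 29412.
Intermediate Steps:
n = -109/2 (n = -4 + (-207 - 197)/8 = -4 + (⅛)*(-404) = -4 - 101/2 = -109/2 ≈ -54.500)
(n - 117)² = (-109/2 - 117)² = (-343/2)² = 117649/4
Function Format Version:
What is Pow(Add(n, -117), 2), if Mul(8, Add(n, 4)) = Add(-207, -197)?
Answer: Rational(117649, 4) ≈ 29412.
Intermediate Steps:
n = Rational(-109, 2) (n = Add(-4, Mul(Rational(1, 8), Add(-207, -197))) = Add(-4, Mul(Rational(1, 8), -404)) = Add(-4, Rational(-101, 2)) = Rational(-109, 2) ≈ -54.500)
Pow(Add(n, -117), 2) = Pow(Add(Rational(-109, 2), -117), 2) = Pow(Rational(-343, 2), 2) = Rational(117649, 4)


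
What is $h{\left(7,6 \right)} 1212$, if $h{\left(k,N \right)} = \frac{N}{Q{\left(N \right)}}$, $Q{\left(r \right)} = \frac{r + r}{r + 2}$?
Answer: $4848$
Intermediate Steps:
$Q{\left(r \right)} = \frac{2 r}{2 + r}$
$h{\left(k,N \right)} = 1 + \frac{N}{2}$ ($h{\left(k,N \right)} = \frac{N}{2 N \frac{1}{2 + N}} = N \frac{2 + N}{2 N} = 1 + \frac{N}{2}$)
$h{\left(7,6 \right)} 1212 = \left(1 + \frac{1}{2} \cdot 6\right) 1212 = \left(1 + 3\right) 1212 = 4 \cdot 1212 = 4848$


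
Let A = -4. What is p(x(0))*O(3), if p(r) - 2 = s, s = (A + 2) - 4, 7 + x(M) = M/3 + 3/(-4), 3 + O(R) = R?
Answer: 0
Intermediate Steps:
O(R) = -3 + R
x(M) = -31/4 + M/3 (x(M) = -7 + (M/3 + 3/(-4)) = -7 + (M*(⅓) + 3*(-¼)) = -7 + (M/3 - ¾) = -7 + (-¾ + M/3) = -31/4 + M/3)
s = -6 (s = (-4 + 2) - 4 = -2 - 4 = -6)
p(r) = -4 (p(r) = 2 - 6 = -4)
p(x(0))*O(3) = -4*(-3 + 3) = -4*0 = 0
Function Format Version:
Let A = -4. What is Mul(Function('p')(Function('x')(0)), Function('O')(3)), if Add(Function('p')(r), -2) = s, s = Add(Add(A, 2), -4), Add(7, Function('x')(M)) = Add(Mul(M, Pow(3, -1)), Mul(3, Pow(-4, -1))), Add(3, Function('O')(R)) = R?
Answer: 0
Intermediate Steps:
Function('O')(R) = Add(-3, R)
Function('x')(M) = Add(Rational(-31, 4), Mul(Rational(1, 3), M)) (Function('x')(M) = Add(-7, Add(Mul(M, Pow(3, -1)), Mul(3, Pow(-4, -1)))) = Add(-7, Add(Mul(M, Rational(1, 3)), Mul(3, Rational(-1, 4)))) = Add(-7, Add(Mul(Rational(1, 3), M), Rational(-3, 4))) = Add(-7, Add(Rational(-3, 4), Mul(Rational(1, 3), M))) = Add(Rational(-31, 4), Mul(Rational(1, 3), M)))
s = -6 (s = Add(Add(-4, 2), -4) = Add(-2, -4) = -6)
Function('p')(r) = -4 (Function('p')(r) = Add(2, -6) = -4)
Mul(Function('p')(Function('x')(0)), Function('O')(3)) = Mul(-4, Add(-3, 3)) = Mul(-4, 0) = 0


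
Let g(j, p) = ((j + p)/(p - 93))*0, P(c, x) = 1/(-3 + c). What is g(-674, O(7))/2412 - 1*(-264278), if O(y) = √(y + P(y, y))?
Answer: 264278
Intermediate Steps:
O(y) = √(y + 1/(-3 + y))
g(j, p) = 0 (g(j, p) = ((j + p)/(-93 + p))*0 = 0)
g(-674, O(7))/2412 - 1*(-264278) = 0/2412 - 1*(-264278) = 0*(1/2412) + 264278 = 0 + 264278 = 264278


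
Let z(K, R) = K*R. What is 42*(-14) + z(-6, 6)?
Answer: -624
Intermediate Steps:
42*(-14) + z(-6, 6) = 42*(-14) - 6*6 = -588 - 36 = -624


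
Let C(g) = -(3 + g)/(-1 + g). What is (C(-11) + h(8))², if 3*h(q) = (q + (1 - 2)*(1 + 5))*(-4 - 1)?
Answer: 16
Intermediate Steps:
C(g) = -(3 + g)/(-1 + g)
h(q) = 10 - 5*q/3 (h(q) = ((q + (1 - 2)*(1 + 5))*(-4 - 1))/3 = ((q - 1*6)*(-5))/3 = ((q - 6)*(-5))/3 = ((-6 + q)*(-5))/3 = (30 - 5*q)/3 = 10 - 5*q/3)
(C(-11) + h(8))² = ((-3 - 1*(-11))/(-1 - 11) + (10 - 5/3*8))² = ((-3 + 11)/(-12) + (10 - 40/3))² = (-1/12*8 - 10/3)² = (-⅔ - 10/3)² = (-4)² = 16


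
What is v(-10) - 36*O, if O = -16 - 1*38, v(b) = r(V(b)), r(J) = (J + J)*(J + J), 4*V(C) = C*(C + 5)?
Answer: 2569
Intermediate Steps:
V(C) = C*(5 + C)/4 (V(C) = (C*(C + 5))/4 = (C*(5 + C))/4 = C*(5 + C)/4)
r(J) = 4*J² (r(J) = (2*J)*(2*J) = 4*J²)
v(b) = b²*(5 + b)²/4 (v(b) = 4*(b*(5 + b)/4)² = 4*(b²*(5 + b)²/16) = b²*(5 + b)²/4)
O = -54 (O = -16 - 38 = -54)
v(-10) - 36*O = (¼)*(-10)²*(5 - 10)² - 36*(-54) = (¼)*100*(-5)² + 1944 = (¼)*100*25 + 1944 = 625 + 1944 = 2569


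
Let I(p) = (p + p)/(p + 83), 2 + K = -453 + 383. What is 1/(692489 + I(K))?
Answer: 11/7617235 ≈ 1.4441e-6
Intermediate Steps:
K = -72 (K = -2 + (-453 + 383) = -2 - 70 = -72)
I(p) = 2*p/(83 + p) (I(p) = (2*p)/(83 + p) = 2*p/(83 + p))
1/(692489 + I(K)) = 1/(692489 + 2*(-72)/(83 - 72)) = 1/(692489 + 2*(-72)/11) = 1/(692489 + 2*(-72)*(1/11)) = 1/(692489 - 144/11) = 1/(7617235/11) = 11/7617235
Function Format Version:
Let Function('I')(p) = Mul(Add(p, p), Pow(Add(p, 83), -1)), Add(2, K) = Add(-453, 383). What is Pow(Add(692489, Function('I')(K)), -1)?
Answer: Rational(11, 7617235) ≈ 1.4441e-6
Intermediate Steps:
K = -72 (K = Add(-2, Add(-453, 383)) = Add(-2, -70) = -72)
Function('I')(p) = Mul(2, p, Pow(Add(83, p), -1)) (Function('I')(p) = Mul(Mul(2, p), Pow(Add(83, p), -1)) = Mul(2, p, Pow(Add(83, p), -1)))
Pow(Add(692489, Function('I')(K)), -1) = Pow(Add(692489, Mul(2, -72, Pow(Add(83, -72), -1))), -1) = Pow(Add(692489, Mul(2, -72, Pow(11, -1))), -1) = Pow(Add(692489, Mul(2, -72, Rational(1, 11))), -1) = Pow(Add(692489, Rational(-144, 11)), -1) = Pow(Rational(7617235, 11), -1) = Rational(11, 7617235)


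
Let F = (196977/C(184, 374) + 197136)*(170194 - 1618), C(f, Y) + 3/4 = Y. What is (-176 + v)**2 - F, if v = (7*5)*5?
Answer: -49748793093163/1493 ≈ -3.3321e+10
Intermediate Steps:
v = 175 (v = 35*5 = 175)
C(f, Y) = -3/4 + Y
F = 49748793094656/1493 (F = (196977/(-3/4 + 374) + 197136)*(170194 - 1618) = (196977/(1493/4) + 197136)*168576 = (196977*(4/1493) + 197136)*168576 = (787908/1493 + 197136)*168576 = (295111956/1493)*168576 = 49748793094656/1493 ≈ 3.3321e+10)
(-176 + v)**2 - F = (-176 + 175)**2 - 1*49748793094656/1493 = (-1)**2 - 49748793094656/1493 = 1 - 49748793094656/1493 = -49748793093163/1493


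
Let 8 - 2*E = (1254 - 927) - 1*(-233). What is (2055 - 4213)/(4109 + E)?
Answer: -2158/3833 ≈ -0.56301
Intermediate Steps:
E = -276 (E = 4 - ((1254 - 927) - 1*(-233))/2 = 4 - (327 + 233)/2 = 4 - 1/2*560 = 4 - 280 = -276)
(2055 - 4213)/(4109 + E) = (2055 - 4213)/(4109 - 276) = -2158/3833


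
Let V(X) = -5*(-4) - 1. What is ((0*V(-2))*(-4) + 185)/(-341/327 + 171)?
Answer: 60495/55576 ≈ 1.0885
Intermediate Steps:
V(X) = 19 (V(X) = 20 - 1 = 19)
((0*V(-2))*(-4) + 185)/(-341/327 + 171) = ((0*19)*(-4) + 185)/(-341/327 + 171) = (0*(-4) + 185)/(-341*1/327 + 171) = (0 + 185)/(-341/327 + 171) = 185/(55576/327) = 185*(327/55576) = 60495/55576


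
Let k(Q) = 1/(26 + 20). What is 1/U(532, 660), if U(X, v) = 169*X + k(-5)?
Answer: 46/4135769 ≈ 1.1122e-5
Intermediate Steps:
k(Q) = 1/46
U(X, v) = 1/46 + 169*X (U(X, v) = 169*X + 1/46 = 1/46 + 169*X)
1/U(532, 660) = 1/(1/46 + 169*532) = 1/(1/46 + 89908) = 1/(4135769/46) = 46/4135769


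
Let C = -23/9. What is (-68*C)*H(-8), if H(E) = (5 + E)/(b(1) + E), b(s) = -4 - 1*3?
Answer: 1564/45 ≈ 34.756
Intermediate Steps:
b(s) = -7 (b(s) = -4 - 3 = -7)
H(E) = (5 + E)/(-7 + E)
C = -23/9 (C = -23*1/9 = -23/9 ≈ -2.5556)
(-68*C)*H(-8) = (-68*(-23/9))*((5 - 8)/(-7 - 8)) = 1564*(-3/(-15))/9 = 1564*(-1/15*(-3))/9 = (1564/9)*(1/5) = 1564/45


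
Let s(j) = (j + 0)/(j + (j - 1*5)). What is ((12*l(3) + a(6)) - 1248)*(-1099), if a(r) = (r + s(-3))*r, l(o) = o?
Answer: 14196882/11 ≈ 1.2906e+6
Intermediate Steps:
s(j) = j/(-5 + 2*j) (s(j) = j/(j + (j - 5)) = j/(j + (-5 + j)) = j/(-5 + 2*j))
a(r) = r*(3/11 + r) (a(r) = (r - 3/(-5 + 2*(-3)))*r = (r - 3/(-5 - 6))*r = (r - 3/(-11))*r = (r - 3*(-1/11))*r = (r + 3/11)*r = (3/11 + r)*r = r*(3/11 + r))
((12*l(3) + a(6)) - 1248)*(-1099) = ((12*3 + (1/11)*6*(3 + 11*6)) - 1248)*(-1099) = ((36 + (1/11)*6*(3 + 66)) - 1248)*(-1099) = ((36 + (1/11)*6*69) - 1248)*(-1099) = ((36 + 414/11) - 1248)*(-1099) = (810/11 - 1248)*(-1099) = -12918/11*(-1099) = 14196882/11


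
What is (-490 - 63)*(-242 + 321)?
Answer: -43687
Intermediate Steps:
(-490 - 63)*(-242 + 321) = -553*79 = -43687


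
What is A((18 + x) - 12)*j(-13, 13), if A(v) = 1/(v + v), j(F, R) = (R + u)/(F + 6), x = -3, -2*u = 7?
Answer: -19/84 ≈ -0.22619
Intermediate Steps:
u = -7/2 (u = -1/2*7 = -7/2 ≈ -3.5000)
j(F, R) = (-7/2 + R)/(6 + F) (j(F, R) = (R - 7/2)/(F + 6) = (-7/2 + R)/(6 + F))
A(v) = 1/(2*v)
A((18 + x) - 12)*j(-13, 13) = (1/(2*((18 - 3) - 12)))*((-7/2 + 13)/(6 - 13)) = (1/(2*(15 - 12)))*((19/2)/(-7)) = ((1/2)/3)*(-1/7*19/2) = ((1/2)*(1/3))*(-19/14) = (1/6)*(-19/14) = -19/84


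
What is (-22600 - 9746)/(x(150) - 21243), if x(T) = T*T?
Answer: -10782/419 ≈ -25.733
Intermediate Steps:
x(T) = T**2
(-22600 - 9746)/(x(150) - 21243) = (-22600 - 9746)/(150**2 - 21243) = -32346/(22500 - 21243) = -32346/1257 = -32346*1/1257 = -10782/419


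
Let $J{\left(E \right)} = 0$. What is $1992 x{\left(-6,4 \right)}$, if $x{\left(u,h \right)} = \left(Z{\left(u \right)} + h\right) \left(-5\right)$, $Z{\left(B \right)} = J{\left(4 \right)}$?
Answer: $-39840$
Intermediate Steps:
$Z{\left(B \right)} = 0$
$x{\left(u,h \right)} = - 5 h$ ($x{\left(u,h \right)} = \left(0 + h\right) \left(-5\right) = h \left(-5\right) = - 5 h$)
$1992 x{\left(-6,4 \right)} = 1992 \left(\left(-5\right) 4\right) = 1992 \left(-20\right) = -39840$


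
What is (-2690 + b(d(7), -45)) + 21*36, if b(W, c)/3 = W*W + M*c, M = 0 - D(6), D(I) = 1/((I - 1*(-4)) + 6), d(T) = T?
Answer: -28457/16 ≈ -1778.6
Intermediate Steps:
D(I) = 1/(10 + I) (D(I) = 1/((I + 4) + 6) = 1/((4 + I) + 6) = 1/(10 + I))
M = -1/16 (M = 0 - 1/(10 + 6) = 0 - 1/16 = -1/16 ≈ -0.062500)
b(W, c) = 3*W² - 3*c/16 (b(W, c) = 3*(W*W - c/16) = 3*(W² - c/16) = 3*W² - 3*c/16)
(-2690 + b(d(7), -45)) + 21*36 = (-2690 + (3*7² - 3/16*(-45))) + 21*36 = (-2690 + (3*49 + 135/16)) + 756 = (-2690 + (147 + 135/16)) + 756 = (-2690 + 2487/16) + 756 = -40553/16 + 756 = -28457/16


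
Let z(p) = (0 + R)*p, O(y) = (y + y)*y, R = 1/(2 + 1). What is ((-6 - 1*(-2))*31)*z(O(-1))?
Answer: -248/3 ≈ -82.667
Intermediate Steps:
R = ⅓ (R = 1/3 = ⅓ ≈ 0.33333)
O(y) = 2*y² (O(y) = (2*y)*y = 2*y²)
z(p) = p/3 (z(p) = (0 + ⅓)*p = p/3)
((-6 - 1*(-2))*31)*z(O(-1)) = ((-6 - 1*(-2))*31)*((2*(-1)²)/3) = ((-6 + 2)*31)*((2*1)/3) = (-4*31)*((⅓)*2) = -124*⅔ = -248/3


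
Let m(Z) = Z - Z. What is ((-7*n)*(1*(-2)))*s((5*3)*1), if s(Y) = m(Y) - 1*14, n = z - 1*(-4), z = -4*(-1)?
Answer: -1568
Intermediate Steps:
z = 4
m(Z) = 0
n = 8 (n = 4 - 1*(-4) = 4 + 4 = 8)
s(Y) = -14 (s(Y) = 0 - 1*14 = 0 - 14 = -14)
((-7*n)*(1*(-2)))*s((5*3)*1) = ((-7*8)*(1*(-2)))*(-14) = -56*(-2)*(-14) = 112*(-14) = -1568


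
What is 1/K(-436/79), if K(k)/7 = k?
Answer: -79/3052 ≈ -0.025885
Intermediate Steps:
K(k) = 7*k
1/K(-436/79) = 1/(7*(-436/79)) = 1/(-3052/79) = -79/3052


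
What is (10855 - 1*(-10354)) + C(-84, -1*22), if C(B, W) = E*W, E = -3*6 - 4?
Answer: 21693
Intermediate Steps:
E = -22 (E = -18 - 4 = -22)
C(B, W) = -22*W
(10855 - 1*(-10354)) + C(-84, -1*22) = (10855 - 1*(-10354)) - (-22)*22 = (10855 + 10354) - 22*(-22) = 21209 + 484 = 21693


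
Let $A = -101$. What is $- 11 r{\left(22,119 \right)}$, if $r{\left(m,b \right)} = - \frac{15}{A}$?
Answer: $- \frac{165}{101} \approx -1.6337$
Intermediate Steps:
$r{\left(m,b \right)} = \frac{15}{101}$ ($r{\left(m,b \right)} = - \frac{15}{-101} = \left(-15\right) \left(- \frac{1}{101}\right) = \frac{15}{101}$)
$- 11 r{\left(22,119 \right)} = \left(-11\right) \frac{15}{101} = - \frac{165}{101}$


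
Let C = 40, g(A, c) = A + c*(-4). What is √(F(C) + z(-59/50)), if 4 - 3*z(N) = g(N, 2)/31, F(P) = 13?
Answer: √12482274/930 ≈ 3.7990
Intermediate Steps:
g(A, c) = A - 4*c
z(N) = 44/31 - N/93 (z(N) = 4/3 - (N - 4*2)/(3*31) = 4/3 - (N - 8)/(3*31) = 4/3 - (-8 + N)/(3*31) = 4/3 - (-8/31 + N/31)/3 = 4/3 + (8/93 - N/93) = 44/31 - N/93)
√(F(C) + z(-59/50)) = √(13 + (44/31 - (-59)/(93*50))) = √(13 + (44/31 - 1/93*(-59/50))) = √(13 + (44/31 + 59/4650)) = √(13 + 6659/4650) = √(67109/4650) = √12482274/930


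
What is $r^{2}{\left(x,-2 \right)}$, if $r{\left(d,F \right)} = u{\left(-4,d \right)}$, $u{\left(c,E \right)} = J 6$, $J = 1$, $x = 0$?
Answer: $36$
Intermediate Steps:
$u{\left(c,E \right)} = 6$ ($u{\left(c,E \right)} = 1 \cdot 6 = 6$)
$r{\left(d,F \right)} = 6$
$r^{2}{\left(x,-2 \right)} = 6^{2} = 36$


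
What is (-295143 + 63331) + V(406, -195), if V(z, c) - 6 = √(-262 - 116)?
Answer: -231806 + 3*I*√42 ≈ -2.3181e+5 + 19.442*I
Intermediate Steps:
V(z, c) = 6 + 3*I*√42 (V(z, c) = 6 + √(-262 - 116) = 6 + √(-378) = 6 + 3*I*√42)
(-295143 + 63331) + V(406, -195) = (-295143 + 63331) + (6 + 3*I*√42) = -231812 + (6 + 3*I*√42) = -231806 + 3*I*√42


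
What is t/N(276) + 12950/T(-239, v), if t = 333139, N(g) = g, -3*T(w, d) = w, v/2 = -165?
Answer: 90342821/65964 ≈ 1369.6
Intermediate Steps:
v = -330 (v = 2*(-165) = -330)
T(w, d) = -w/3
t/N(276) + 12950/T(-239, v) = 333139/276 + 12950/((-1/3*(-239))) = 333139*(1/276) + 12950/(239/3) = 333139/276 + 12950*(3/239) = 333139/276 + 38850/239 = 90342821/65964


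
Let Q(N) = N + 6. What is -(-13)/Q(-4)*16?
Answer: 104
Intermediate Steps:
Q(N) = 6 + N
-(-13)/Q(-4)*16 = -(-13)/(6 - 4)*16 = -(-13)/2*16 = -13*(-½)*16 = (13/2)*16 = 104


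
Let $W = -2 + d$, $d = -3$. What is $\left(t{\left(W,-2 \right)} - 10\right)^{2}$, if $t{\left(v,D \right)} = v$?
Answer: $225$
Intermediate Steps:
$W = -5$ ($W = -2 - 3 = -5$)
$\left(t{\left(W,-2 \right)} - 10\right)^{2} = \left(-5 - 10\right)^{2} = \left(-15\right)^{2} = 225$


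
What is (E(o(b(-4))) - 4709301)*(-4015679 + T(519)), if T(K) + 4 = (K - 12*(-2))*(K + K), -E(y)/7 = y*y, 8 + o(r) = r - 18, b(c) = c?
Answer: 16278485716449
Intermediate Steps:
o(r) = -26 + r (o(r) = -8 + (r - 18) = -8 + (-18 + r) = -26 + r)
E(y) = -7*y² (E(y) = -7*y*y = -7*y²)
T(K) = -4 + 2*K*(24 + K) (T(K) = -4 + (K - 12*(-2))*(K + K) = -4 + (K + 24)*(2*K) = -4 + (24 + K)*(2*K) = -4 + 2*K*(24 + K))
(E(o(b(-4))) - 4709301)*(-4015679 + T(519)) = (-7*(-26 - 4)² - 4709301)*(-4015679 + (-4 + 2*519² + 48*519)) = (-7*(-30)² - 4709301)*(-4015679 + (-4 + 2*269361 + 24912)) = (-7*900 - 4709301)*(-4015679 + (-4 + 538722 + 24912)) = (-6300 - 4709301)*(-4015679 + 563630) = -4715601*(-3452049) = 16278485716449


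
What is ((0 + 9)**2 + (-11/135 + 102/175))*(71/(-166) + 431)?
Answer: 183497291/5229 ≈ 35092.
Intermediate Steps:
((0 + 9)**2 + (-11/135 + 102/175))*(71/(-166) + 431) = (9**2 + (-11*1/135 + 102*(1/175)))*(71*(-1/166) + 431) = (81 + (-11/135 + 102/175))*(-71/166 + 431) = (81 + 2369/4725)*(71475/166) = (385094/4725)*(71475/166) = 183497291/5229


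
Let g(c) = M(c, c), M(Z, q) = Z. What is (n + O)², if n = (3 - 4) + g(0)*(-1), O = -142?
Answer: 20449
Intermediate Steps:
g(c) = c
n = -1 (n = (3 - 4) + 0*(-1) = -1 + 0 = -1)
(n + O)² = (-1 - 142)² = (-143)² = 20449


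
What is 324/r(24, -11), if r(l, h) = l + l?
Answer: 27/4 ≈ 6.7500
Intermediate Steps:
r(l, h) = 2*l
324/r(24, -11) = 324/((2*24)) = 324/48 = 324*(1/48) = 27/4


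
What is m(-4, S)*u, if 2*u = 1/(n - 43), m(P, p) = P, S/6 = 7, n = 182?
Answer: -2/139 ≈ -0.014388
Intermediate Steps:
S = 42 (S = 6*7 = 42)
u = 1/278 (u = 1/(2*(182 - 43)) = (½)/139 = (½)*(1/139) = 1/278 ≈ 0.0035971)
m(-4, S)*u = -4*1/278 = -2/139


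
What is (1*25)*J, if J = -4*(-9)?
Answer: 900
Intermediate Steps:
J = 36
(1*25)*J = (1*25)*36 = 25*36 = 900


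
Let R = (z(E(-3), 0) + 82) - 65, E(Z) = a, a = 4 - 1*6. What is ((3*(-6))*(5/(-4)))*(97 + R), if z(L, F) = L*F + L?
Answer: 2520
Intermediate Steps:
a = -2 (a = 4 - 6 = -2)
E(Z) = -2
z(L, F) = L + F*L (z(L, F) = F*L + L = L + F*L)
R = 15 (R = (-2*(1 + 0) + 82) - 65 = (-2*1 + 82) - 65 = (-2 + 82) - 65 = 80 - 65 = 15)
((3*(-6))*(5/(-4)))*(97 + R) = ((3*(-6))*(5/(-4)))*(97 + 15) = -90*(-1)/4*112 = -18*(-5/4)*112 = (45/2)*112 = 2520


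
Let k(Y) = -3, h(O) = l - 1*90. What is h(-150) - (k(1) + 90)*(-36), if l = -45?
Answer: 2997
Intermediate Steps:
h(O) = -135 (h(O) = -45 - 1*90 = -45 - 90 = -135)
h(-150) - (k(1) + 90)*(-36) = -135 - (-3 + 90)*(-36) = -135 - 87*(-36) = -135 - 1*(-3132) = -135 + 3132 = 2997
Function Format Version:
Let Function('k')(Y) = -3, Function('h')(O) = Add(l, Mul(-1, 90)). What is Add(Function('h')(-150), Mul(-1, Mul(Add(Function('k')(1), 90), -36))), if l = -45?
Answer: 2997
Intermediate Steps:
Function('h')(O) = -135 (Function('h')(O) = Add(-45, Mul(-1, 90)) = Add(-45, -90) = -135)
Add(Function('h')(-150), Mul(-1, Mul(Add(Function('k')(1), 90), -36))) = Add(-135, Mul(-1, Mul(Add(-3, 90), -36))) = Add(-135, Mul(-1, Mul(87, -36))) = Add(-135, Mul(-1, -3132)) = Add(-135, 3132) = 2997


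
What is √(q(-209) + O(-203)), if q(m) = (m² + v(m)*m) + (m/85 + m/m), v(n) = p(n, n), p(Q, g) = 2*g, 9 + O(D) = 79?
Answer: √947280885/85 ≈ 362.09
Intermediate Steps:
O(D) = 70 (O(D) = -9 + 79 = 70)
v(n) = 2*n
q(m) = 1 + 3*m² + m/85 (q(m) = (m² + (2*m)*m) + (m/85 + m/m) = (m² + 2*m²) + (m*(1/85) + 1) = 3*m² + (m/85 + 1) = 3*m² + (1 + m/85) = 1 + 3*m² + m/85)
√(q(-209) + O(-203)) = √((1 + 3*(-209)² + (1/85)*(-209)) + 70) = √((1 + 3*43681 - 209/85) + 70) = √((1 + 131043 - 209/85) + 70) = √(11138531/85 + 70) = √(11144481/85) = √947280885/85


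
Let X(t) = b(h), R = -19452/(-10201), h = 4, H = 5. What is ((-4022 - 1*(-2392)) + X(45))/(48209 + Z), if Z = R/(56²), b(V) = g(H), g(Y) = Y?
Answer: -12996074000/385555531919 ≈ -0.033707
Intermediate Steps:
b(V) = 5
R = 19452/10201 (R = -19452*(-1/10201) = 19452/10201 ≈ 1.9069)
X(t) = 5
Z = 4863/7997584 (Z = 19452/(10201*(56²)) = (19452/10201)/3136 = (19452/10201)*(1/3136) = 4863/7997584 ≈ 0.00060806)
((-4022 - 1*(-2392)) + X(45))/(48209 + Z) = ((-4022 - 1*(-2392)) + 5)/(48209 + 4863/7997584) = ((-4022 + 2392) + 5)/(385555531919/7997584) = (-1630 + 5)*(7997584/385555531919) = -1625*7997584/385555531919 = -12996074000/385555531919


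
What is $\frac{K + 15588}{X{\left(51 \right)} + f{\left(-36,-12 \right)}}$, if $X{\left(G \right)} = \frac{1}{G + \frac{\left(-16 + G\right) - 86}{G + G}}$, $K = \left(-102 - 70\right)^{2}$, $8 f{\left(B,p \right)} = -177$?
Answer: $- \frac{36498976}{17861} \approx -2043.5$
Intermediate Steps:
$f{\left(B,p \right)} = - \frac{177}{8}$ ($f{\left(B,p \right)} = \frac{1}{8} \left(-177\right) = - \frac{177}{8}$)
$K = 29584$ ($K = \left(-172\right)^{2} = 29584$)
$X{\left(G \right)} = \frac{1}{G + \frac{-102 + G}{2 G}}$
$\frac{K + 15588}{X{\left(51 \right)} + f{\left(-36,-12 \right)}} = \frac{29584 + 15588}{2 \cdot 51 \frac{1}{-102 + 51 + 2 \cdot 51^{2}} - \frac{177}{8}} = \frac{45172}{2 \cdot 51 \frac{1}{-102 + 51 + 2 \cdot 2601} - \frac{177}{8}} = \frac{45172}{2 \cdot 51 \frac{1}{-102 + 51 + 5202} - \frac{177}{8}} = \frac{45172}{2 \cdot 51 \cdot \frac{1}{5151} - \frac{177}{8}} = \frac{45172}{\frac{2}{101} - \frac{177}{8}} = \frac{45172}{- \frac{17861}{808}} = 45172 \left(- \frac{808}{17861}\right) = - \frac{36498976}{17861}$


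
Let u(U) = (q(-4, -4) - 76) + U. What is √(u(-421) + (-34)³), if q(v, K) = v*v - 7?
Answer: 4*I*√2487 ≈ 199.48*I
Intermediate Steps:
q(v, K) = -7 + v² (q(v, K) = v² - 7 = -7 + v²)
u(U) = -67 + U (u(U) = ((-7 + (-4)²) - 76) + U = ((-7 + 16) - 76) + U = (9 - 76) + U = -67 + U)
√(u(-421) + (-34)³) = √((-67 - 421) + (-34)³) = √(-488 - 39304) = √(-39792) = 4*I*√2487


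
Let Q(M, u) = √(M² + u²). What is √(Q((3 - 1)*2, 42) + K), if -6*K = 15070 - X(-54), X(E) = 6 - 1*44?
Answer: √(-2518 + 2*√445) ≈ 49.758*I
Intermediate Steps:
X(E) = -38 (X(E) = 6 - 44 = -38)
K = -2518 (K = -(15070 - 1*(-38))/6 = -(15070 + 38)/6 = -⅙*15108 = -2518)
√(Q((3 - 1)*2, 42) + K) = √(√(((3 - 1)*2)² + 42²) - 2518) = √(√((2*2)² + 1764) - 2518) = √(√(4² + 1764) - 2518) = √(√(16 + 1764) - 2518) = √(√1780 - 2518) = √(2*√445 - 2518) = √(-2518 + 2*√445)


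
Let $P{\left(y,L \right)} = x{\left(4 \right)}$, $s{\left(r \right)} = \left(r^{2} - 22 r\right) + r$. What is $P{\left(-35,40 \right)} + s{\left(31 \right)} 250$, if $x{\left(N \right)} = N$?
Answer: $77504$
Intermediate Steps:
$s{\left(r \right)} = r^{2} - 21 r$
$P{\left(y,L \right)} = 4$
$P{\left(-35,40 \right)} + s{\left(31 \right)} 250 = 4 + 31 \left(-21 + 31\right) 250 = 4 + 31 \cdot 10 \cdot 250 = 4 + 310 \cdot 250 = 4 + 77500 = 77504$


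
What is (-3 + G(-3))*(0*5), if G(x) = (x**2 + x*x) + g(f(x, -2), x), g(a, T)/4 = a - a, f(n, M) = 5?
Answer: 0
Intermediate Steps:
g(a, T) = 0 (g(a, T) = 4*(a - a) = 4*0 = 0)
G(x) = 2*x**2 (G(x) = (x**2 + x*x) + 0 = (x**2 + x**2) + 0 = 2*x**2 + 0 = 2*x**2)
(-3 + G(-3))*(0*5) = (-3 + 2*(-3)**2)*(0*5) = (-3 + 2*9)*0 = (-3 + 18)*0 = 15*0 = 0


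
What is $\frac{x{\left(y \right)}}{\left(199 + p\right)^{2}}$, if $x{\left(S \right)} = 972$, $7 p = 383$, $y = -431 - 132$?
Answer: $\frac{1323}{87616} \approx 0.0151$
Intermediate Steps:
$y = -563$
$p = \frac{383}{7}$ ($p = \frac{1}{7} \cdot 383 = \frac{383}{7} \approx 54.714$)
$\frac{x{\left(y \right)}}{\left(199 + p\right)^{2}} = \frac{972}{\left(199 + \frac{383}{7}\right)^{2}} = \frac{972}{\left(\frac{1776}{7}\right)^{2}} = \frac{972}{\frac{3154176}{49}} = 972 \cdot \frac{49}{3154176} = \frac{1323}{87616}$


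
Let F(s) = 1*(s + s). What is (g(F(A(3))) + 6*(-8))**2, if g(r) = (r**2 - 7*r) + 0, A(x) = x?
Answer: 2916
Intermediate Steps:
F(s) = 2*s (F(s) = 1*(2*s) = 2*s)
g(r) = r**2 - 7*r
(g(F(A(3))) + 6*(-8))**2 = ((2*3)*(-7 + 2*3) + 6*(-8))**2 = (6*(-7 + 6) - 48)**2 = (6*(-1) - 48)**2 = (-6 - 48)**2 = (-54)**2 = 2916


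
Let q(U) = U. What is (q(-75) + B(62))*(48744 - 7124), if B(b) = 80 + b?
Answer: 2788540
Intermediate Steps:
(q(-75) + B(62))*(48744 - 7124) = (-75 + (80 + 62))*(48744 - 7124) = (-75 + 142)*41620 = 67*41620 = 2788540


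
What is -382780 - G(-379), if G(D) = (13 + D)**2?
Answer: -516736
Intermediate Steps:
-382780 - G(-379) = -382780 - (13 - 379)**2 = -382780 - 1*(-366)**2 = -382780 - 1*133956 = -382780 - 133956 = -516736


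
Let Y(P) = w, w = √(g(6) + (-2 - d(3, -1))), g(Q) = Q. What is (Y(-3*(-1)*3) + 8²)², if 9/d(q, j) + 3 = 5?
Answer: (128 + I*√2)²/4 ≈ 4095.5 + 90.51*I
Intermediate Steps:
d(q, j) = 9/2 (d(q, j) = 9/(-3 + 5) = 9/2)
w = I*√2/2 (w = √(6 + (-2 - 1*9/2)) = √(6 + (-2 - 9/2)) = √(6 - 13/2) = √(-½) = I*√2/2 ≈ 0.70711*I)
Y(P) = I*√2/2
(Y(-3*(-1)*3) + 8²)² = (I*√2/2 + 8²)² = (I*√2/2 + 64)² = (64 + I*√2/2)²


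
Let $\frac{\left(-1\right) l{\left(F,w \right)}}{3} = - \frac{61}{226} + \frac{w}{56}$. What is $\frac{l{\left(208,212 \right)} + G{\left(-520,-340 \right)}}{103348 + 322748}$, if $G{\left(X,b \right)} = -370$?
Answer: $- \frac{301013}{337041936} \approx -0.0008931$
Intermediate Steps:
$l{\left(F,w \right)} = \frac{183}{226} - \frac{3 w}{56}$ ($l{\left(F,w \right)} = - 3 \left(- \frac{61}{226} + \frac{w}{56}\right) = \frac{183}{226} - \frac{3 w}{56}$)
$\frac{l{\left(208,212 \right)} + G{\left(-520,-340 \right)}}{103348 + 322748} = \frac{\left(\frac{183}{226} - \frac{159}{14}\right) - 370}{103348 + 322748} = \frac{\left(\frac{183}{226} - \frac{159}{14}\right) - 370}{426096} = \left(- \frac{8343}{791} - 370\right) \frac{1}{426096} = \left(- \frac{301013}{791}\right) \frac{1}{426096} = - \frac{301013}{337041936}$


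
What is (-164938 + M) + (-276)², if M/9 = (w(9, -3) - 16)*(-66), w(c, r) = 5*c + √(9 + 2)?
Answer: -105988 - 594*√11 ≈ -1.0796e+5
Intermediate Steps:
w(c, r) = √11 + 5*c (w(c, r) = 5*c + √11 = √11 + 5*c)
M = -17226 - 594*√11 (M = 9*(((√11 + 5*9) - 16)*(-66)) = 9*(((√11 + 45) - 16)*(-66)) = 9*(((45 + √11) - 16)*(-66)) = 9*((29 + √11)*(-66)) = 9*(-1914 - 66*√11) = -17226 - 594*√11 ≈ -19196.)
(-164938 + M) + (-276)² = (-164938 + (-17226 - 594*√11)) + (-276)² = (-182164 - 594*√11) + 76176 = -105988 - 594*√11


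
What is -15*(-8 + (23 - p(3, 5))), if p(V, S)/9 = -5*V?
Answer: -2250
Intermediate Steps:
p(V, S) = -45*V (p(V, S) = 9*(-5*V) = -45*V)
-15*(-8 + (23 - p(3, 5))) = -15*(-8 + (23 - (-45)*3)) = -15*(-8 + (23 - 1*(-135))) = -15*(-8 + (23 + 135)) = -15*(-8 + 158) = -15*150 = -2250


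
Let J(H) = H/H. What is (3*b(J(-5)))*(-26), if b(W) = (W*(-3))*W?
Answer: 234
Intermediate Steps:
J(H) = 1
b(W) = -3*W² (b(W) = (-3*W)*W = -3*W²)
(3*b(J(-5)))*(-26) = (3*(-3*1²))*(-26) = (3*(-3*1))*(-26) = (3*(-3))*(-26) = -9*(-26) = 234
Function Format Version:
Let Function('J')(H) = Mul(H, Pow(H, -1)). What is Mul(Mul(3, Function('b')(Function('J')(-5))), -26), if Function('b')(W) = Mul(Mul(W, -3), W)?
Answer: 234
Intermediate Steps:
Function('J')(H) = 1
Function('b')(W) = Mul(-3, Pow(W, 2)) (Function('b')(W) = Mul(Mul(-3, W), W) = Mul(-3, Pow(W, 2)))
Mul(Mul(3, Function('b')(Function('J')(-5))), -26) = Mul(Mul(3, Mul(-3, Pow(1, 2))), -26) = Mul(Mul(3, Mul(-3, 1)), -26) = Mul(Mul(3, -3), -26) = Mul(-9, -26) = 234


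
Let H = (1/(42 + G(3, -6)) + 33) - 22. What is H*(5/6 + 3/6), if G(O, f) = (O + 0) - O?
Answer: 926/63 ≈ 14.698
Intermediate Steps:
G(O, f) = 0 (G(O, f) = O - O = 0)
H = 463/42 (H = (1/(42 + 0) + 33) - 22 = (1/42 + 33) - 22 = 1387/42 - 22 = 463/42 ≈ 11.024)
H*(5/6 + 3/6) = 463*(5/6 + 3/6)/42 = 463*(5*(1/6) + 3*(1/6))/42 = 463*(5/6 + 1/2)/42 = (463/42)*(4/3) = 926/63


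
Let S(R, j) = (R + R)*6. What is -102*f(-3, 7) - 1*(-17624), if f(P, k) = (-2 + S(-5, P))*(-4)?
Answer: -7672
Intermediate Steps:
S(R, j) = 12*R (S(R, j) = (2*R)*6 = 12*R)
f(P, k) = 248 (f(P, k) = (-2 + 12*(-5))*(-4) = (-2 - 60)*(-4) = -62*(-4) = 248)
-102*f(-3, 7) - 1*(-17624) = -102*248 - 1*(-17624) = -25296 + 17624 = -7672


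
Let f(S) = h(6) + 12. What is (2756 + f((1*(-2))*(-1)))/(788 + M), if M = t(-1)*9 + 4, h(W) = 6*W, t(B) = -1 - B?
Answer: 701/198 ≈ 3.5404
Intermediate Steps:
M = 4 (M = (-1 - 1*(-1))*9 + 4 = (-1 + 1)*9 + 4 = 0*9 + 4 = 0 + 4 = 4)
f(S) = 48 (f(S) = 6*6 + 12 = 36 + 12 = 48)
(2756 + f((1*(-2))*(-1)))/(788 + M) = (2756 + 48)/(788 + 4) = 2804/792 = 2804*(1/792) = 701/198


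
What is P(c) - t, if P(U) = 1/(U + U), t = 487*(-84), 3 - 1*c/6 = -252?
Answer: 125178481/3060 ≈ 40908.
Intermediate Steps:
c = 1530 (c = 18 - 6*(-252) = 18 + 1512 = 1530)
t = -40908
P(U) = 1/(2*U)
P(c) - t = (1/2)/1530 - 1*(-40908) = (1/2)*(1/1530) + 40908 = 1/3060 + 40908 = 125178481/3060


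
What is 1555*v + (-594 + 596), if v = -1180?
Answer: -1834898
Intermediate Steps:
1555*v + (-594 + 596) = 1555*(-1180) + (-594 + 596) = -1834900 + 2 = -1834898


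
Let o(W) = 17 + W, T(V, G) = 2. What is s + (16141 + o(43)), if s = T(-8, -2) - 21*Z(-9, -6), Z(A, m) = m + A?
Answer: 16518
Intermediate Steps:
Z(A, m) = A + m
s = 317 (s = 2 - 21*(-9 - 6) = 2 - 21*(-15) = 2 + 315 = 317)
s + (16141 + o(43)) = 317 + (16141 + (17 + 43)) = 317 + (16141 + 60) = 317 + 16201 = 16518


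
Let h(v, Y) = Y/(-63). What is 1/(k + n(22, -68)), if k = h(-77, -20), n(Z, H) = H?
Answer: -63/4264 ≈ -0.014775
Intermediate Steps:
h(v, Y) = -Y/63 (h(v, Y) = Y*(-1/63) = -Y/63)
k = 20/63 (k = -1/63*(-20) = 20/63 ≈ 0.31746)
1/(k + n(22, -68)) = 1/(20/63 - 68) = 1/(-4264/63) = -63/4264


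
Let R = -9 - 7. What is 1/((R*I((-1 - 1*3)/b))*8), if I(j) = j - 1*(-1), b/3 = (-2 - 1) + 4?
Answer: 3/128 ≈ 0.023438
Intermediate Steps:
R = -16
b = 3 (b = 3*((-2 - 1) + 4) = 3*(-3 + 4) = 3*1 = 3)
I(j) = 1 + j (I(j) = j + 1 = 1 + j)
1/((R*I((-1 - 1*3)/b))*8) = 1/(-16*(1 + (-1 - 1*3)/3)*8) = 1/(-16*(1 + (-1 - 3)*(1/3))*8) = 1/(-16*(1 - 4*1/3)*8) = 1/(-16*(1 - 4/3)*8) = 1/(-16*(-1/3)*8) = 1/((16/3)*8) = 1/(128/3) = 3/128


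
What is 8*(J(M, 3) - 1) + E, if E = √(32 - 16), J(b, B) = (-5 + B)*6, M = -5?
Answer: -100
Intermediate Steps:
J(b, B) = -30 + 6*B
E = 4 (E = √16 = 4)
8*(J(M, 3) - 1) + E = 8*((-30 + 6*3) - 1) + 4 = 8*((-30 + 18) - 1) + 4 = 8*(-12 - 1) + 4 = 8*(-13) + 4 = -104 + 4 = -100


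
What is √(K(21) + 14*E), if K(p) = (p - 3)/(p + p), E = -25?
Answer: I*√17129/7 ≈ 18.697*I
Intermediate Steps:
K(p) = (-3 + p)/(2*p) (K(p) = (-3 + p)/((2*p)) = (-3 + p)*(1/(2*p)) = (-3 + p)/(2*p))
√(K(21) + 14*E) = √((½)*(-3 + 21)/21 + 14*(-25)) = √((½)*(1/21)*18 - 350) = √(3/7 - 350) = √(-2447/7) = I*√17129/7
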